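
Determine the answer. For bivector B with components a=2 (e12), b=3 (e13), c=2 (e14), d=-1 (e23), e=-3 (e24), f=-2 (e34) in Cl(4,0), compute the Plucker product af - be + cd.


Plucker relation: af - be + cd
a*f = 2*(-2) = -4
b*e = 3*(-3) = -9
c*d = 2*(-1) = -2
af - be + cd = -4 - (-9) + (-2)
= 3


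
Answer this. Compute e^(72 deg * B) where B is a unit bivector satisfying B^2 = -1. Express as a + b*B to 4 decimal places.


For a unit bivector B with B^2 = -1, the exponential series gives
e^(theta*B) = cos(theta) + sin(theta)*B (the GA analogue of Euler's formula).
theta = 72 degrees = 1.256637 rad
cos(72 deg) = 0.3090
sin(72 deg) = 0.9511
exp(theta*B) = 0.3090 + 0.9511*B


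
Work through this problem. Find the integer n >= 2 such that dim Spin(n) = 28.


dim Spin(n) = dim so(n) = n(n-1)/2.
Solve n(n-1)/2 = 28, i.e. n^2 - n - 56 = 0.
Discriminant = 1 + 8*28 = 225
n = (1 + sqrt(225))/2 = (1 + 15)/2 = 8


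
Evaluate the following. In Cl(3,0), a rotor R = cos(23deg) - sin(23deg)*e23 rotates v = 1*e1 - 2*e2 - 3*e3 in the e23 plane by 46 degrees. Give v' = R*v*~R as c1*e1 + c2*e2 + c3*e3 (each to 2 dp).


Rotor R = cos(23deg) - sin(23deg)*e23
Rotation angle theta = 2 * 23 = 46 degrees in the e23 plane (e2 -> e3).
The component perpendicular to the plane (e1) is invariant: v'_1 = v1 = 1.00
cos(46deg) = 0.6947, sin(46deg) = 0.7193
v'_2 = v2*cos(theta) - v3*sin(theta) = -2*0.6947 - (-3)*0.7193 = 0.77
v'_3 = v2*sin(theta) + v3*cos(theta) = -2*0.7193 + (-3)*0.6947 = -3.52
v' = 1.00*e1 + 0.77*e2 - 3.52*e3


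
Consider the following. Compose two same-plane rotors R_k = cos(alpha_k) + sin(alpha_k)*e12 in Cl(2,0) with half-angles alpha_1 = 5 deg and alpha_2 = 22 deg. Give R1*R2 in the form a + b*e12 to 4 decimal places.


Same-plane rotors commute and their half-angles add:
R1*R2 = cos(a1 + a2) + sin(a1 + a2)*e12.
a1 + a2 = 5 + 22 = 27 deg
cos(27 deg) = 0.8910
sin(27 deg) = 0.4540
R1*R2 = 0.8910 + 0.4540*e12


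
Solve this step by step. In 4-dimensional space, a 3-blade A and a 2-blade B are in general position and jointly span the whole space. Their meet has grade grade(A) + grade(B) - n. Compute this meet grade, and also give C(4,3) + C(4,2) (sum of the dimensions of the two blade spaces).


Meet grade = grade(A) + grade(B) - n
= 3 + 2 - 4 = 1
C(4,3) = 4
C(4,2) = 6
dim_A + dim_B = 4 + 6 = 10


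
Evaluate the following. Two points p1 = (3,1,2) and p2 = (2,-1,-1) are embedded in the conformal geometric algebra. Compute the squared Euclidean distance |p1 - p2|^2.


p1 - p2 = (1, 2, 3)
|p1 - p2|^2 = 1^2 + 2^2 + 3^2
= 1 + 4 + 9
= 14


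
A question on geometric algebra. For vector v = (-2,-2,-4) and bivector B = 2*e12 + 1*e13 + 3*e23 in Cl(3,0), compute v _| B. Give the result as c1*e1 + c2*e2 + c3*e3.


Left contraction v _| B = <vB>_1 (grade-1 part of the geometric product vB).
Using e1_|e12 = e2, e2_|e12 = -e1, e1_|e13 = e3, e3_|e13 = -e1, e2_|e23 = e3, e3_|e23 = -e2:
e1 coeff: -v2*b12 - v3*b13 = -(-2)*(2) - (-4)*(1) = 8
e2 coeff: v1*b12 - v3*b23 = (-2)*(2) - (-4)*(3) = 8
e3 coeff: v1*b13 + v2*b23 = (-2)*(1) + (-2)*(3) = -8
v _| B = 8*e1 + 8*e2 - 8*e3


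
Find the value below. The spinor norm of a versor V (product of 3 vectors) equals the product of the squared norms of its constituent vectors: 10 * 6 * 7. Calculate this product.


Spinor norm N(V) = |v1|^2 * |v2|^2 * ... * |v3|^2
= 10 * 6 * 7
Running product: 10, 60, 420
N(V) = 420


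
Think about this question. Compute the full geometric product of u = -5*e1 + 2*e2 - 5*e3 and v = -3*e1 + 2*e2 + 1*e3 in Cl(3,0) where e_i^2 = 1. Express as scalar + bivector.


In Cl(3,0): e_i^2 = 1, e_ie_j = -e_je_i for i != j.
Scalar part = u . v = (-5)*(-3) + 2*2 + (-5)*1
= 15 + 4 + (-5) = 14
e12 coeff = (-5)*2 - 2*(-3) = -10 - (-6) = -4
e13 coeff = (-5)*1 - (-5)*(-3) = -5 - 15 = -20
e23 coeff = 2*1 - (-5)*2 = 2 - (-10) = 12
uv = 14 - 4*e12 - 20*e13 + 12*e23


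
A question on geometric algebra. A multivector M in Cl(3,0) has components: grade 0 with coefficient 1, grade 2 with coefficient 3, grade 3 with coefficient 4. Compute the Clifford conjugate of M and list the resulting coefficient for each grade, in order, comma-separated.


Clifford conjugate sign for grade k: (-1)^(k(k+1)/2)
Grade 0: (-1)^(0*1/2) = (-1)^0 = 1, coeff 1 -> 1
Grade 2: (-1)^(2*3/2) = (-1)^3 = -1, coeff 3 -> -3
Grade 3: (-1)^(3*4/2) = (-1)^6 = 1, coeff 4 -> 4
Conjugated coefficients: 1, -3, 4


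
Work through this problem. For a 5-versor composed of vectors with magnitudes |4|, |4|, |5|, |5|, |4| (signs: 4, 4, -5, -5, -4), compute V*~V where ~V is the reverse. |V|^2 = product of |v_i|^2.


Each vector v_i has |v_i|^2 = s_i^2
Squared scales: 4^2 = 16, 4^2 = 16, (-5)^2 = 25, (-5)^2 = 25, (-4)^2 = 16
|V|^2 = 16 * 16 * 25 * 25 * 16
= 2560000


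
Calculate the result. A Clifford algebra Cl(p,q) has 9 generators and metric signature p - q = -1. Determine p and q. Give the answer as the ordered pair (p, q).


We need p + q = 9 and p - q = -1.
Adding: 2p = 9 + (-1) = 8, so p = 4.
Then q = 9 - 4 = 5.
(p, q) = (4, 5)


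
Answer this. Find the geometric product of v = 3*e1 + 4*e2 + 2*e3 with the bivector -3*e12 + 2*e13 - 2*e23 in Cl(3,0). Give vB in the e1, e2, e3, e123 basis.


vB has grade-1 (vector) and grade-3 (trivector) parts: vB = (v _| B) + (v ^ B).
Vector part <vB>_1:
  e1: -v2*b12 - v3*b13 = -(4)*(-3) - (2)*(2) = 8
  e2: v1*b12 - v3*b23 = (3)*(-3) - (2)*(-2) = -5
  e3: v1*b13 + v2*b23 = (3)*(2) + (4)*(-2) = -2
Trivector part <vB>_3:
  e123: v1*b23 - v2*b13 + v3*b12 = (3)*(-2) - (4)*(2) + (2)*(-3) = -20
vB = 8*e1 - 5*e2 - 2*e3 - 20*e123


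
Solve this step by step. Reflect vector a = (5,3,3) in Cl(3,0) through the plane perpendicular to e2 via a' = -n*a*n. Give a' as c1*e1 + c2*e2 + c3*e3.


Reflection formula: a' = -n*a*n, with n = e2 (unit vector, n^2 = 1).
For reflection through hyperplane perp to e2:
The component along e2 flips sign, others stay.
a = (5, 3, 3)
a' = (5, -3, 3)
a' = 5*e1 - 3*e2 + 3*e3


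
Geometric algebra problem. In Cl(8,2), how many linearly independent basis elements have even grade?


Even subalgebra dimension = 2^(n-1)
n = 8 + 2 = 10
2^(10 - 1) = 2^9 = 512
Verification: sum of C(10,k) for even k = 1 + 45 + 210 + 210 + 45 + 1 = 512
Result = 512


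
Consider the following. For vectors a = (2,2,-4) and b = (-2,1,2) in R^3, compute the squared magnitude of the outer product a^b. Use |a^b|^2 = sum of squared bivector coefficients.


a wedge b = (a1*b2 - a2*b1)*e12 + (a1*b3 - a3*b1)*e13 + (a2*b3 - a3*b2)*e23
e12 coeff: 2*1 - 2*(-2) = 2 - (-4) = 6
e13 coeff: 2*2 - (-4)*(-2) = 4 - 8 = -4
e23 coeff: 2*2 - (-4)*1 = 4 - (-4) = 8
|a wedge b|^2 = 6^2 + (-4)^2 + 8^2
= 36 + 16 + 64
= 116


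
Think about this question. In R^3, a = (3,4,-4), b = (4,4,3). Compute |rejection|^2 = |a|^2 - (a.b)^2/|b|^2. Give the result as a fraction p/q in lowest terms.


|a|^2 = 3^2 + 4^2 + (-4)^2 = 41
|b|^2 = 4^2 + 4^2 + 3^2 = 41
a . b = 3*4 + 4*4 + (-4)*3 = 16
(a.b)^2 = 16^2 = 256
|rej|^2 = 41 - 256/41
= (1681 - 256)/41
= 1425/41
In lowest terms: 1425/41


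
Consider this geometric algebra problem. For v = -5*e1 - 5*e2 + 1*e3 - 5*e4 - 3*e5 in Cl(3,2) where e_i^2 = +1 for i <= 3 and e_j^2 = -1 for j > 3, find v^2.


v^2 = sum of c_i^2 * e_i^2
Positive signature terms (e_i^2 = +1): (-5)^2 + (-5)^2 + 1^2 = 51
Negative signature terms (e_j^2 = -1): (-5)^2 + (-3)^2 = 34
v^2 = 51 - 34 = 17


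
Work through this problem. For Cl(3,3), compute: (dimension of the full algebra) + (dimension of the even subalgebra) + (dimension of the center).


n = 3 + 3 = 6
Total dim = 2^6 = 64
Even subalgebra dim = 2^5 = 32
n is even, so center dim = 1
Sum = 64 + 32 + 1 = 97


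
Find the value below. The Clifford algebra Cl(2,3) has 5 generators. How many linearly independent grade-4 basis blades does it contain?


Number of grade-k basis blades in Cl(p,q) with n = p + q is C(n, k).
n = 2 + 3 = 5
C(5, 4) = 5! / (4! * 1!)
= 120 / (24 * 1)
= 5


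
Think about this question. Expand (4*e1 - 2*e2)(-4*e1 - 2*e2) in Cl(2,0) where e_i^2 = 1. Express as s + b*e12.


Expand: (4*e1 - 2*e2)(-4*e1 - 2*e2)
= 4*(-4)*e1e1 + 4*(-2)*e1e2 + (-2)*(-4)*e2e1 + (-2)*(-2)*e2e2
Using e1^2 = e2^2 = 1, e2e1 = -e1e2:
Scalar part s = 4*(-4) + (-2)*(-2) = -16 + 4 = -12
Bivector part b = 4*(-2) - (-2)*(-4) = -8 - 8 = -16
uv = -12 - 16*e12


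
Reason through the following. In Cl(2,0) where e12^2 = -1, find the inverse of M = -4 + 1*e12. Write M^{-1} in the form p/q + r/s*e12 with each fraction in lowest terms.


M = -4 + 1*e12, where e12^2 = -1.
Since M commutes with its reverse ~M = a - b*e12, M * ~M = a^2 - b^2*e12^2 = a^2 + b^2.
So M^{-1} = ~M / (a^2 + b^2) = (a - b*e12)/(a^2 + b^2).
a^2 + b^2 = 16 + 1 = 17
Scalar part = -4/17 = -4/17
Bivector coeff = -1/17 = -1/17
M^{-1} = -4/17 - 1/17*e12


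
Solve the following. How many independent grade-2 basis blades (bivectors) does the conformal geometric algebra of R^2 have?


The conformal model of R^2 uses Cl(3,1) with m = 2 + 2 = 4 generators.
Number of grade-2 blades = C(m, 2) = C(4, 2)
= 4*3/2 = 6


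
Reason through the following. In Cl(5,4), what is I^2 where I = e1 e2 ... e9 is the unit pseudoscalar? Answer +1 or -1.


The pseudoscalar I = e1...e_n (product of all n generators) of Cl(p,q) satisfies I^2 = (-1)^(q + n(n-1)/2).
p = 5, q = 4, n = p + q = 9
n(n-1)/2 = 9 * 8 / 2 = 36
Exponent = q + n(n-1)/2 = 4 + 36 = 40
I^2 = (-1)^40 = +1


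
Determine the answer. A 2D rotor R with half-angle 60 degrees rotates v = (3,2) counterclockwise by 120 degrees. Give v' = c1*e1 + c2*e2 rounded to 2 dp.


Rotor R = cos(60deg) - sin(60deg)*e12
Rotation angle theta = 2 * 60 = 120 degrees
v' = R*v*~R rotates v by theta.
cos(120deg) = -0.5000, sin(120deg) = 0.8660
v'_1 = 3*cos(120deg) - 2*sin(120deg)
= 3*(-0.5000) - 2*0.8660
= -3.23
v'_2 = 3*sin(120deg) + 2*cos(120deg)
= 3*0.8660 + 2*(-0.5000)
= 1.60
v' = -3.23*e1 + 1.60*e2


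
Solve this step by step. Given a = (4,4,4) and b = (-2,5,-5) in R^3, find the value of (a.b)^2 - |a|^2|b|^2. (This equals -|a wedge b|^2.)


a . b = 4*(-2) + 4*5 + 4*(-5)
= -8 + 20 + (-20) = -8
|a|^2 = 4^2 + 4^2 + 4^2 = 48
|b|^2 = (-2)^2 + 5^2 + (-5)^2 = 54
(a.b)^2 = (-8)^2 = 64
|a|^2 * |b|^2 = 48 * 54 = 2592
Result = 64 - 2592 = -2528


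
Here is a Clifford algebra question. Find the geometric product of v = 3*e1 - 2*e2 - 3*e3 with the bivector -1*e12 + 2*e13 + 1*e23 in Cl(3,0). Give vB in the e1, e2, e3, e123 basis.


vB has grade-1 (vector) and grade-3 (trivector) parts: vB = (v _| B) + (v ^ B).
Vector part <vB>_1:
  e1: -v2*b12 - v3*b13 = -(-2)*(-1) - (-3)*(2) = 4
  e2: v1*b12 - v3*b23 = (3)*(-1) - (-3)*(1) = 0
  e3: v1*b13 + v2*b23 = (3)*(2) + (-2)*(1) = 4
Trivector part <vB>_3:
  e123: v1*b23 - v2*b13 + v3*b12 = (3)*(1) - (-2)*(2) + (-3)*(-1) = 10
vB = 4*e1 + 0*e2 + 4*e3 + 10*e123


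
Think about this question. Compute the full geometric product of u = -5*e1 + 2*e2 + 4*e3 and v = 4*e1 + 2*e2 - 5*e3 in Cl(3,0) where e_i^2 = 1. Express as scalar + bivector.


In Cl(3,0): e_i^2 = 1, e_ie_j = -e_je_i for i != j.
Scalar part = u . v = (-5)*4 + 2*2 + 4*(-5)
= -20 + 4 + (-20) = -36
e12 coeff = (-5)*2 - 2*4 = -10 - 8 = -18
e13 coeff = (-5)*(-5) - 4*4 = 25 - 16 = 9
e23 coeff = 2*(-5) - 4*2 = -10 - 8 = -18
uv = -36 - 18*e12 + 9*e13 - 18*e23


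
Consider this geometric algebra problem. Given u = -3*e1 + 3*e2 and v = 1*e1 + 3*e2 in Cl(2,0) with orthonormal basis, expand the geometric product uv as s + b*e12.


Expand: (-3*e1 + 3*e2)(1*e1 + 3*e2)
= (-3)*1*e1e1 + (-3)*3*e1e2 + 3*1*e2e1 + 3*3*e2e2
Using e1^2 = e2^2 = 1, e2e1 = -e1e2:
Scalar part s = (-3)*1 + 3*3 = -3 + 9 = 6
Bivector part b = (-3)*3 - 3*1 = -9 - 3 = -12
uv = 6 - 12*e12


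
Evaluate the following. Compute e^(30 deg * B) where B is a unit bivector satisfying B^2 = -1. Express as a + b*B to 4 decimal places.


For a unit bivector B with B^2 = -1, the exponential series gives
e^(theta*B) = cos(theta) + sin(theta)*B (the GA analogue of Euler's formula).
theta = 30 degrees = 0.523599 rad
cos(30 deg) = 0.8660
sin(30 deg) = 0.5000
exp(theta*B) = 0.8660 + 0.5000*B


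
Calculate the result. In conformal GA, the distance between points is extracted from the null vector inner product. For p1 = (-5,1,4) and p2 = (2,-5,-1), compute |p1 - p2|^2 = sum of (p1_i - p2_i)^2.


p1 - p2 = (-7, 6, 5)
|p1 - p2|^2 = (-7)^2 + 6^2 + 5^2
= 49 + 36 + 25
= 110


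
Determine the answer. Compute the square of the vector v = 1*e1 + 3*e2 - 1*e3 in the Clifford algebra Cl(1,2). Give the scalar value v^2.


v^2 = sum of c_i^2 * e_i^2
Positive signature terms (e_i^2 = +1): 1^2 = 1
Negative signature terms (e_j^2 = -1): 3^2 + (-1)^2 = 10
v^2 = 1 - 10 = -9


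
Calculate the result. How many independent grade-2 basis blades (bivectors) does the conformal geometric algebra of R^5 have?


The conformal model of R^5 uses Cl(6,1) with m = 5 + 2 = 7 generators.
Number of grade-2 blades = C(m, 2) = C(7, 2)
= 7*6/2 = 21


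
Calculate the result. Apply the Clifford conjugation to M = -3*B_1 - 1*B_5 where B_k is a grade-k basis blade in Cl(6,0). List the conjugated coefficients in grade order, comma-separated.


Clifford conjugate sign for grade k: (-1)^(k(k+1)/2)
Grade 1: (-1)^(1*2/2) = (-1)^1 = -1, coeff -3 -> 3
Grade 5: (-1)^(5*6/2) = (-1)^15 = -1, coeff -1 -> 1
Conjugated coefficients: 3, 1


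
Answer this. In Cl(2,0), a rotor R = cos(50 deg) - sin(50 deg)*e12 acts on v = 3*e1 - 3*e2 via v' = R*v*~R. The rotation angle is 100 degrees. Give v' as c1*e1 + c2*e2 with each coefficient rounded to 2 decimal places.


Rotor R = cos(50deg) - sin(50deg)*e12
Rotation angle theta = 2 * 50 = 100 degrees
v' = R*v*~R rotates v by theta.
cos(100deg) = -0.1736, sin(100deg) = 0.9848
v'_1 = 3*cos(100deg) - (-3)*sin(100deg)
= 3*(-0.1736) - (-3)*0.9848
= 2.43
v'_2 = 3*sin(100deg) + (-3)*cos(100deg)
= 3*0.9848 + (-3)*(-0.1736)
= 3.48
v' = 2.43*e1 + 3.48*e2


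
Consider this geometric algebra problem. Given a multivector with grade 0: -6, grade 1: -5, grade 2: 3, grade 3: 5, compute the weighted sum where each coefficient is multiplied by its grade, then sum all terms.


Grade-weighted sum = sum of grade_k * coefficient_k
0*(-6) = 0
1*(-5) = -5
2*3 = 6
3*5 = 15
Total = 0 + (-5) + 6 + 15 = 16


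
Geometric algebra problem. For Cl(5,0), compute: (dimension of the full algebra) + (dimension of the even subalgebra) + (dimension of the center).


n = 5 + 0 = 5
Total dim = 2^5 = 32
Even subalgebra dim = 2^4 = 16
n is odd, so center dim = 2
Sum = 32 + 16 + 2 = 50


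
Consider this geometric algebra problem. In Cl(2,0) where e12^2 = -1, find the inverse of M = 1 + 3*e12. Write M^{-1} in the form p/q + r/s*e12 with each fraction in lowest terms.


M = 1 + 3*e12, where e12^2 = -1.
Since M commutes with its reverse ~M = a - b*e12, M * ~M = a^2 - b^2*e12^2 = a^2 + b^2.
So M^{-1} = ~M / (a^2 + b^2) = (a - b*e12)/(a^2 + b^2).
a^2 + b^2 = 1 + 9 = 10
Scalar part = 1/10 = 1/10
Bivector coeff = -3/10 = -3/10
M^{-1} = 1/10 - 3/10*e12


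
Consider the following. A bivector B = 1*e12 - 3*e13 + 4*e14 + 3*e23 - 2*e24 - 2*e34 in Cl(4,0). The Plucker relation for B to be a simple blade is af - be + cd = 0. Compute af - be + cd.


Plucker relation: af - be + cd
a*f = 1*(-2) = -2
b*e = (-3)*(-2) = 6
c*d = 4*3 = 12
af - be + cd = -2 - 6 + 12
= 4


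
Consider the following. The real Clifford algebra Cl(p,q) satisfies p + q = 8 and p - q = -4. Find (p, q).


We need p + q = 8 and p - q = -4.
Adding: 2p = 8 + (-4) = 4, so p = 2.
Then q = 8 - 2 = 6.
(p, q) = (2, 6)


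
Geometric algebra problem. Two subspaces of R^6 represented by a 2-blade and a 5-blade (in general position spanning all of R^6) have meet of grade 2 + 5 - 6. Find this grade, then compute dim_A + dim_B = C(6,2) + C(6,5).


Meet grade = grade(A) + grade(B) - n
= 2 + 5 - 6 = 1
C(6,2) = 15
C(6,5) = 6
dim_A + dim_B = 15 + 6 = 21


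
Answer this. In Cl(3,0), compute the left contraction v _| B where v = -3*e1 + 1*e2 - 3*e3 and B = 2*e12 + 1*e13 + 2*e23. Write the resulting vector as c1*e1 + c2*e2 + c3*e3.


Left contraction v _| B = <vB>_1 (grade-1 part of the geometric product vB).
Using e1_|e12 = e2, e2_|e12 = -e1, e1_|e13 = e3, e3_|e13 = -e1, e2_|e23 = e3, e3_|e23 = -e2:
e1 coeff: -v2*b12 - v3*b13 = -(1)*(2) - (-3)*(1) = 1
e2 coeff: v1*b12 - v3*b23 = (-3)*(2) - (-3)*(2) = 0
e3 coeff: v1*b13 + v2*b23 = (-3)*(1) + (1)*(2) = -1
v _| B = 1*e1 + 0*e2 - 1*e3


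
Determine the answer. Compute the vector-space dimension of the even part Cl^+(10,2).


Even subalgebra dimension = 2^(n-1)
n = 10 + 2 = 12
2^(12 - 1) = 2^11 = 2048
Verification: sum of C(12,k) for even k = 1 + 66 + 495 + 924 + 495 + 66 + 1 = 2048
Result = 2048


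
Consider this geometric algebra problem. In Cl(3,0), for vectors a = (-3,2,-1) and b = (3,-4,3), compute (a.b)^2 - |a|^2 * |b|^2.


a . b = (-3)*3 + 2*(-4) + (-1)*3
= -9 + (-8) + (-3) = -20
|a|^2 = (-3)^2 + 2^2 + (-1)^2 = 14
|b|^2 = 3^2 + (-4)^2 + 3^2 = 34
(a.b)^2 = (-20)^2 = 400
|a|^2 * |b|^2 = 14 * 34 = 476
Result = 400 - 476 = -76


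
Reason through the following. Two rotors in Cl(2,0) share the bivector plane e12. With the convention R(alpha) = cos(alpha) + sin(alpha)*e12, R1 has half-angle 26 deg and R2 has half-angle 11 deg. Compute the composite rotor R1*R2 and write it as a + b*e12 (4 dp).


Same-plane rotors commute and their half-angles add:
R1*R2 = cos(a1 + a2) + sin(a1 + a2)*e12.
a1 + a2 = 26 + 11 = 37 deg
cos(37 deg) = 0.7986
sin(37 deg) = 0.6018
R1*R2 = 0.7986 + 0.6018*e12


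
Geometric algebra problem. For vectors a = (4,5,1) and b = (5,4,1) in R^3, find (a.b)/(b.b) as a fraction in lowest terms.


Projection coefficient = (a . b) / (b . b)
a . b = 4*5 + 5*4 + 1*1
= 20 + 20 + 1 = 41
b . b = 5^2 + 4^2 + 1^2
= 25 + 16 + 1 = 42
Coefficient = 41/42
In lowest terms: 41/42


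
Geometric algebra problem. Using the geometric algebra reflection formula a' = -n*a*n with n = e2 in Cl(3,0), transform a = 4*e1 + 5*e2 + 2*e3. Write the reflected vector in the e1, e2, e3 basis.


Reflection formula: a' = -n*a*n, with n = e2 (unit vector, n^2 = 1).
For reflection through hyperplane perp to e2:
The component along e2 flips sign, others stay.
a = (4, 5, 2)
a' = (4, -5, 2)
a' = 4*e1 - 5*e2 + 2*e3


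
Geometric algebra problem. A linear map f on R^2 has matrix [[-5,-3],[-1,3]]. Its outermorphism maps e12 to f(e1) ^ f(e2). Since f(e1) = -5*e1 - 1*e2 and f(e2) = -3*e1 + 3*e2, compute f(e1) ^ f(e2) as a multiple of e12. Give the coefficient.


The outermorphism of a linear map f sends e1^e2 to f(e1)^f(e2).
f(e1) = -5*e1 - 1*e2
f(e2) = -3*e1 + 3*e2
f(e1) ^ f(e2) = (-5*e1 - 1*e2) ^ (-3*e1 + 3*e2)
= (-5)*3*e12 + (-1)*(-3)*e21
= (-15 - 3)*e12
= -18*e12
Coefficient = -18


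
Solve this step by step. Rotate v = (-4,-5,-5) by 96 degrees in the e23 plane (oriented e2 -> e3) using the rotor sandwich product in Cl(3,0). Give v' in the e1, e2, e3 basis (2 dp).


Rotor R = cos(48deg) - sin(48deg)*e23
Rotation angle theta = 2 * 48 = 96 degrees in the e23 plane (e2 -> e3).
The component perpendicular to the plane (e1) is invariant: v'_1 = v1 = -4.00
cos(96deg) = -0.1045, sin(96deg) = 0.9945
v'_2 = v2*cos(theta) - v3*sin(theta) = -5*(-0.1045) - (-5)*0.9945 = 5.50
v'_3 = v2*sin(theta) + v3*cos(theta) = -5*0.9945 + (-5)*(-0.1045) = -4.45
v' = -4.00*e1 + 5.50*e2 - 4.45*e3


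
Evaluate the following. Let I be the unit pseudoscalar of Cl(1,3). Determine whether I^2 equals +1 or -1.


The pseudoscalar I = e1...e_n (product of all n generators) of Cl(p,q) satisfies I^2 = (-1)^(q + n(n-1)/2).
p = 1, q = 3, n = p + q = 4
n(n-1)/2 = 4 * 3 / 2 = 6
Exponent = q + n(n-1)/2 = 3 + 6 = 9
I^2 = (-1)^9 = -1


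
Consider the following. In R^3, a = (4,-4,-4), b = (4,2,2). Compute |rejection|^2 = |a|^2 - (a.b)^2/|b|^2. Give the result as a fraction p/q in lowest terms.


|a|^2 = 4^2 + (-4)^2 + (-4)^2 = 48
|b|^2 = 4^2 + 2^2 + 2^2 = 24
a . b = 4*4 + (-4)*2 + (-4)*2 = 0
(a.b)^2 = 0^2 = 0
|rej|^2 = 48 - 0/24
= (1152 - 0)/24
= 1152/24
In lowest terms: 48/1


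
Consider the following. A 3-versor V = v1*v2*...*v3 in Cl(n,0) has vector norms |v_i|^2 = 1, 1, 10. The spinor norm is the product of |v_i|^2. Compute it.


Spinor norm N(V) = |v1|^2 * |v2|^2 * ... * |v3|^2
= 1 * 1 * 10
Running product: 1, 1, 10
N(V) = 10


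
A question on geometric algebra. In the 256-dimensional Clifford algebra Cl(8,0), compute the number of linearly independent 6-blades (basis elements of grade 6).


Number of grade-k basis blades in Cl(p,q) with n = p + q is C(n, k).
n = 8 + 0 = 8
C(8, 6) = 8! / (6! * 2!)
= 40320 / (720 * 2)
= 28


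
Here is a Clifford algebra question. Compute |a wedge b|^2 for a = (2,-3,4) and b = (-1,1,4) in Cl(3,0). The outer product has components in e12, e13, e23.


a wedge b = (a1*b2 - a2*b1)*e12 + (a1*b3 - a3*b1)*e13 + (a2*b3 - a3*b2)*e23
e12 coeff: 2*1 - (-3)*(-1) = 2 - 3 = -1
e13 coeff: 2*4 - 4*(-1) = 8 - (-4) = 12
e23 coeff: (-3)*4 - 4*1 = -12 - 4 = -16
|a wedge b|^2 = (-1)^2 + 12^2 + (-16)^2
= 1 + 144 + 256
= 401


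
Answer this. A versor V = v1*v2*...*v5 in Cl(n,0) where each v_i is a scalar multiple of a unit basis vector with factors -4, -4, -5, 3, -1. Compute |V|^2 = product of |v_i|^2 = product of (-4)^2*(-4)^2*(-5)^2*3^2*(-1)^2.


Each vector v_i has |v_i|^2 = s_i^2
Squared scales: (-4)^2 = 16, (-4)^2 = 16, (-5)^2 = 25, 3^2 = 9, (-1)^2 = 1
|V|^2 = 16 * 16 * 25 * 9 * 1
= 57600


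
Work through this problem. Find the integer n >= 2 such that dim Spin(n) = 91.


dim Spin(n) = dim so(n) = n(n-1)/2.
Solve n(n-1)/2 = 91, i.e. n^2 - n - 182 = 0.
Discriminant = 1 + 8*91 = 729
n = (1 + sqrt(729))/2 = (1 + 27)/2 = 14


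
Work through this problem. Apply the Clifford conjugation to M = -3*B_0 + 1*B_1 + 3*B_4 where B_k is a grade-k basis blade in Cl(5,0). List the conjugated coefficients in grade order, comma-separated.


Clifford conjugate sign for grade k: (-1)^(k(k+1)/2)
Grade 0: (-1)^(0*1/2) = (-1)^0 = 1, coeff -3 -> -3
Grade 1: (-1)^(1*2/2) = (-1)^1 = -1, coeff 1 -> -1
Grade 4: (-1)^(4*5/2) = (-1)^10 = 1, coeff 3 -> 3
Conjugated coefficients: -3, -1, 3


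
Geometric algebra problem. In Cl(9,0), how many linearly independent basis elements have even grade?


Even subalgebra dimension = 2^(n-1)
n = 9 + 0 = 9
2^(9 - 1) = 2^8 = 256
Verification: sum of C(9,k) for even k = 1 + 36 + 126 + 84 + 9 = 256
Result = 256


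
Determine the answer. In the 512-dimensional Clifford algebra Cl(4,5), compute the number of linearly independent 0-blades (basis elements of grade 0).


Number of grade-k basis blades in Cl(p,q) with n = p + q is C(n, k).
n = 4 + 5 = 9
C(9, 0) = 9! / (0! * 9!)
= 362880 / (1 * 362880)
= 1


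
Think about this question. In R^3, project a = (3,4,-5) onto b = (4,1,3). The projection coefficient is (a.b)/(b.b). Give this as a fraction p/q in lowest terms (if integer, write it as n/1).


Projection coefficient = (a . b) / (b . b)
a . b = 3*4 + 4*1 + (-5)*3
= 12 + 4 + (-15) = 1
b . b = 4^2 + 1^2 + 3^2
= 16 + 1 + 9 = 26
Coefficient = 1/26
In lowest terms: 1/26


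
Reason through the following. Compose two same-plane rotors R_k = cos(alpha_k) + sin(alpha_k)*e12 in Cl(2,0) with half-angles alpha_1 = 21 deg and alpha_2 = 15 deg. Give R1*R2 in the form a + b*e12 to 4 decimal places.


Same-plane rotors commute and their half-angles add:
R1*R2 = cos(a1 + a2) + sin(a1 + a2)*e12.
a1 + a2 = 21 + 15 = 36 deg
cos(36 deg) = 0.8090
sin(36 deg) = 0.5878
R1*R2 = 0.8090 + 0.5878*e12


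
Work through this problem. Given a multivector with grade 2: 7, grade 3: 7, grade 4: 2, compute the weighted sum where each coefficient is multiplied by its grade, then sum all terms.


Grade-weighted sum = sum of grade_k * coefficient_k
2*7 = 14
3*7 = 21
4*2 = 8
Total = 14 + 21 + 8 = 43


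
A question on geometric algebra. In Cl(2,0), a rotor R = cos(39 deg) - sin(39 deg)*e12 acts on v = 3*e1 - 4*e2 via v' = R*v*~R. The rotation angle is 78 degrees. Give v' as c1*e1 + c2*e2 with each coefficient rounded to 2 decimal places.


Rotor R = cos(39deg) - sin(39deg)*e12
Rotation angle theta = 2 * 39 = 78 degrees
v' = R*v*~R rotates v by theta.
cos(78deg) = 0.2079, sin(78deg) = 0.9781
v'_1 = 3*cos(78deg) - (-4)*sin(78deg)
= 3*0.2079 - (-4)*0.9781
= 4.54
v'_2 = 3*sin(78deg) + (-4)*cos(78deg)
= 3*0.9781 + (-4)*0.2079
= 2.10
v' = 4.54*e1 + 2.10*e2


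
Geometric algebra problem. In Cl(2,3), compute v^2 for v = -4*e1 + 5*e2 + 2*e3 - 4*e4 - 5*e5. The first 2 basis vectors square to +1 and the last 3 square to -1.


v^2 = sum of c_i^2 * e_i^2
Positive signature terms (e_i^2 = +1): (-4)^2 + 5^2 = 41
Negative signature terms (e_j^2 = -1): 2^2 + (-4)^2 + (-5)^2 = 45
v^2 = 41 - 45 = -4


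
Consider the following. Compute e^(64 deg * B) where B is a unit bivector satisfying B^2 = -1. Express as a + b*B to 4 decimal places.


For a unit bivector B with B^2 = -1, the exponential series gives
e^(theta*B) = cos(theta) + sin(theta)*B (the GA analogue of Euler's formula).
theta = 64 degrees = 1.117011 rad
cos(64 deg) = 0.4384
sin(64 deg) = 0.8988
exp(theta*B) = 0.4384 + 0.8988*B


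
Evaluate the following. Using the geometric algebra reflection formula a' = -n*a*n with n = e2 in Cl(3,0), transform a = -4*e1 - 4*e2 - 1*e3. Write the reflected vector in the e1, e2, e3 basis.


Reflection formula: a' = -n*a*n, with n = e2 (unit vector, n^2 = 1).
For reflection through hyperplane perp to e2:
The component along e2 flips sign, others stay.
a = (-4, -4, -1)
a' = (-4, 4, -1)
a' = -4*e1 + 4*e2 - 1*e3


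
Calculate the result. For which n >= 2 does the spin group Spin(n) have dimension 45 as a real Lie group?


dim Spin(n) = dim so(n) = n(n-1)/2.
Solve n(n-1)/2 = 45, i.e. n^2 - n - 90 = 0.
Discriminant = 1 + 8*45 = 361
n = (1 + sqrt(361))/2 = (1 + 19)/2 = 10


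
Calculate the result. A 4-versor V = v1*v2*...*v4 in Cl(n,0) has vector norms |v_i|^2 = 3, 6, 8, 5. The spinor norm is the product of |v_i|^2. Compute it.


Spinor norm N(V) = |v1|^2 * |v2|^2 * ... * |v4|^2
= 3 * 6 * 8 * 5
Running product: 3, 18, 144, 720
N(V) = 720


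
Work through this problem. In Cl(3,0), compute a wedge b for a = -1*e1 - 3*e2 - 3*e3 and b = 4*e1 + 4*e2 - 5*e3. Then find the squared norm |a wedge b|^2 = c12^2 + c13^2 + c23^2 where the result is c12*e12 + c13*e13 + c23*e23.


a wedge b = (a1*b2 - a2*b1)*e12 + (a1*b3 - a3*b1)*e13 + (a2*b3 - a3*b2)*e23
e12 coeff: (-1)*4 - (-3)*4 = -4 - (-12) = 8
e13 coeff: (-1)*(-5) - (-3)*4 = 5 - (-12) = 17
e23 coeff: (-3)*(-5) - (-3)*4 = 15 - (-12) = 27
|a wedge b|^2 = 8^2 + 17^2 + 27^2
= 64 + 289 + 729
= 1082


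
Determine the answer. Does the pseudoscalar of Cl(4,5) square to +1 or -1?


The pseudoscalar I = e1...e_n (product of all n generators) of Cl(p,q) satisfies I^2 = (-1)^(q + n(n-1)/2).
p = 4, q = 5, n = p + q = 9
n(n-1)/2 = 9 * 8 / 2 = 36
Exponent = q + n(n-1)/2 = 5 + 36 = 41
I^2 = (-1)^41 = -1


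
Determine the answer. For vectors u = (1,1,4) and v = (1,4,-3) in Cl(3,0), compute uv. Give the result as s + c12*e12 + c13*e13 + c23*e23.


In Cl(3,0): e_i^2 = 1, e_ie_j = -e_je_i for i != j.
Scalar part = u . v = 1*1 + 1*4 + 4*(-3)
= 1 + 4 + (-12) = -7
e12 coeff = 1*4 - 1*1 = 4 - 1 = 3
e13 coeff = 1*(-3) - 4*1 = -3 - 4 = -7
e23 coeff = 1*(-3) - 4*4 = -3 - 16 = -19
uv = -7 + 3*e12 - 7*e13 - 19*e23


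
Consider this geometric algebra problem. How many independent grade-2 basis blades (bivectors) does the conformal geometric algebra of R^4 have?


The conformal model of R^4 uses Cl(5,1) with m = 4 + 2 = 6 generators.
Number of grade-2 blades = C(m, 2) = C(6, 2)
= 6*5/2 = 15


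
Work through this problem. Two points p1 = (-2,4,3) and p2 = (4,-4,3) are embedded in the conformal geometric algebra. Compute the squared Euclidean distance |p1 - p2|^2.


p1 - p2 = (-6, 8, 0)
|p1 - p2|^2 = (-6)^2 + 8^2 + 0^2
= 36 + 64 + 0
= 100


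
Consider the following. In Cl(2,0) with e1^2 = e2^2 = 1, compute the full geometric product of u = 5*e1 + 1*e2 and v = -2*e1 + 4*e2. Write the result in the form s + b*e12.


Expand: (5*e1 + 1*e2)(-2*e1 + 4*e2)
= 5*(-2)*e1e1 + 5*4*e1e2 + 1*(-2)*e2e1 + 1*4*e2e2
Using e1^2 = e2^2 = 1, e2e1 = -e1e2:
Scalar part s = 5*(-2) + 1*4 = -10 + 4 = -6
Bivector part b = 5*4 - 1*(-2) = 20 - (-2) = 22
uv = -6 + 22*e12


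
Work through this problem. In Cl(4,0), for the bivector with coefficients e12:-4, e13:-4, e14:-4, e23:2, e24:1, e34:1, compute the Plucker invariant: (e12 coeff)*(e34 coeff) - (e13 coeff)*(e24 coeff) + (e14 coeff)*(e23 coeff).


Plucker relation: af - be + cd
a*f = (-4)*1 = -4
b*e = (-4)*1 = -4
c*d = (-4)*2 = -8
af - be + cd = -4 - (-4) + (-8)
= -8


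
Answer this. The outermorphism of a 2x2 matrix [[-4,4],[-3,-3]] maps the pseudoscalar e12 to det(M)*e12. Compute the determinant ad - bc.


The outermorphism of a linear map f sends e1^e2 to f(e1)^f(e2).
f(e1) = -4*e1 - 3*e2
f(e2) = 4*e1 - 3*e2
f(e1) ^ f(e2) = (-4*e1 - 3*e2) ^ (4*e1 - 3*e2)
= (-4)*(-3)*e12 + (-3)*4*e21
= (12 - (-12))*e12
= 24*e12
Coefficient = 24


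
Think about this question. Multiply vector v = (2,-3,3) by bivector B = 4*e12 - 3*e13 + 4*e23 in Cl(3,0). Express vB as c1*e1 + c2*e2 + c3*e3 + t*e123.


vB has grade-1 (vector) and grade-3 (trivector) parts: vB = (v _| B) + (v ^ B).
Vector part <vB>_1:
  e1: -v2*b12 - v3*b13 = -(-3)*(4) - (3)*(-3) = 21
  e2: v1*b12 - v3*b23 = (2)*(4) - (3)*(4) = -4
  e3: v1*b13 + v2*b23 = (2)*(-3) + (-3)*(4) = -18
Trivector part <vB>_3:
  e123: v1*b23 - v2*b13 + v3*b12 = (2)*(4) - (-3)*(-3) + (3)*(4) = 11
vB = 21*e1 - 4*e2 - 18*e3 + 11*e123


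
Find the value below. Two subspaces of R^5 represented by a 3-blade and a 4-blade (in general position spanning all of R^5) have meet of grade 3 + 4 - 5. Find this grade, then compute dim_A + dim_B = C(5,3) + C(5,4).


Meet grade = grade(A) + grade(B) - n
= 3 + 4 - 5 = 2
C(5,3) = 10
C(5,4) = 5
dim_A + dim_B = 10 + 5 = 15


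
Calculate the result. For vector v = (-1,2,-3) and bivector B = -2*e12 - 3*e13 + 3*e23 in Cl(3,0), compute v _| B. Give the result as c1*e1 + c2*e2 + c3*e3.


Left contraction v _| B = <vB>_1 (grade-1 part of the geometric product vB).
Using e1_|e12 = e2, e2_|e12 = -e1, e1_|e13 = e3, e3_|e13 = -e1, e2_|e23 = e3, e3_|e23 = -e2:
e1 coeff: -v2*b12 - v3*b13 = -(2)*(-2) - (-3)*(-3) = -5
e2 coeff: v1*b12 - v3*b23 = (-1)*(-2) - (-3)*(3) = 11
e3 coeff: v1*b13 + v2*b23 = (-1)*(-3) + (2)*(3) = 9
v _| B = -5*e1 + 11*e2 + 9*e3


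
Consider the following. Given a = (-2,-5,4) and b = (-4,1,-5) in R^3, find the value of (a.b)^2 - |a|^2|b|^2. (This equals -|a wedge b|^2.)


a . b = (-2)*(-4) + (-5)*1 + 4*(-5)
= 8 + (-5) + (-20) = -17
|a|^2 = (-2)^2 + (-5)^2 + 4^2 = 45
|b|^2 = (-4)^2 + 1^2 + (-5)^2 = 42
(a.b)^2 = (-17)^2 = 289
|a|^2 * |b|^2 = 45 * 42 = 1890
Result = 289 - 1890 = -1601


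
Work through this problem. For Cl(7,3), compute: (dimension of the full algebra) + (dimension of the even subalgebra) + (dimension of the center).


n = 7 + 3 = 10
Total dim = 2^10 = 1024
Even subalgebra dim = 2^9 = 512
n is even, so center dim = 1
Sum = 1024 + 512 + 1 = 1537


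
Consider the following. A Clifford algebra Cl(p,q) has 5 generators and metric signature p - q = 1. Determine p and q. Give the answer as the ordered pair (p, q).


We need p + q = 5 and p - q = 1.
Adding: 2p = 5 + 1 = 6, so p = 3.
Then q = 5 - 3 = 2.
(p, q) = (3, 2)


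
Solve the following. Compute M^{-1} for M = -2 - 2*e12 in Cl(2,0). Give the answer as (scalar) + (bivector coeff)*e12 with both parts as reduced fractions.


M = -2 - 2*e12, where e12^2 = -1.
Since M commutes with its reverse ~M = a - b*e12, M * ~M = a^2 - b^2*e12^2 = a^2 + b^2.
So M^{-1} = ~M / (a^2 + b^2) = (a - b*e12)/(a^2 + b^2).
a^2 + b^2 = 4 + 4 = 8
Scalar part = -2/8 = -1/4
Bivector coeff = 2/8 = 1/4
M^{-1} = -1/4 + 1/4*e12


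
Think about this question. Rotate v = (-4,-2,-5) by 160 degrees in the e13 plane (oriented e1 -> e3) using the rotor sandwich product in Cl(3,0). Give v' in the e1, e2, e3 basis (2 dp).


Rotor R = cos(80deg) - sin(80deg)*e13
Rotation angle theta = 2 * 80 = 160 degrees in the e13 plane (e1 -> e3).
The component perpendicular to the plane (e2) is invariant: v'_2 = v2 = -2.00
cos(160deg) = -0.9397, sin(160deg) = 0.3420
v'_1 = v1*cos(theta) - v3*sin(theta) = -4*(-0.9397) - (-5)*0.3420 = 5.47
v'_3 = v1*sin(theta) + v3*cos(theta) = -4*0.3420 + (-5)*(-0.9397) = 3.33
v' = 5.47*e1 - 2.00*e2 + 3.33*e3


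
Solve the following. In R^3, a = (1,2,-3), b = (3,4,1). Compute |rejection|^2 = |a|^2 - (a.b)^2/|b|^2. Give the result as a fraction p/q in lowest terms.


|a|^2 = 1^2 + 2^2 + (-3)^2 = 14
|b|^2 = 3^2 + 4^2 + 1^2 = 26
a . b = 1*3 + 2*4 + (-3)*1 = 8
(a.b)^2 = 8^2 = 64
|rej|^2 = 14 - 64/26
= (364 - 64)/26
= 300/26
In lowest terms: 150/13


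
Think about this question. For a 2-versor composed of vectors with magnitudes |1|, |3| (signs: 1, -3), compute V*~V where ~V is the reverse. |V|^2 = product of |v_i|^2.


Each vector v_i has |v_i|^2 = s_i^2
Squared scales: 1^2 = 1, (-3)^2 = 9
|V|^2 = 1 * 9
= 9


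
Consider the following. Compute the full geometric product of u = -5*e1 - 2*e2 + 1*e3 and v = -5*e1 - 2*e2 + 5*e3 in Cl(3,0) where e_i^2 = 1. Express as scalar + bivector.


In Cl(3,0): e_i^2 = 1, e_ie_j = -e_je_i for i != j.
Scalar part = u . v = (-5)*(-5) + (-2)*(-2) + 1*5
= 25 + 4 + 5 = 34
e12 coeff = (-5)*(-2) - (-2)*(-5) = 10 - 10 = 0
e13 coeff = (-5)*5 - 1*(-5) = -25 - (-5) = -20
e23 coeff = (-2)*5 - 1*(-2) = -10 - (-2) = -8
uv = 34 + 0*e12 - 20*e13 - 8*e23


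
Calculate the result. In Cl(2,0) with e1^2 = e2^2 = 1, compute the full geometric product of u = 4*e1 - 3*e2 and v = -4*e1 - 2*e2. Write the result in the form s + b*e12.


Expand: (4*e1 - 3*e2)(-4*e1 - 2*e2)
= 4*(-4)*e1e1 + 4*(-2)*e1e2 + (-3)*(-4)*e2e1 + (-3)*(-2)*e2e2
Using e1^2 = e2^2 = 1, e2e1 = -e1e2:
Scalar part s = 4*(-4) + (-3)*(-2) = -16 + 6 = -10
Bivector part b = 4*(-2) - (-3)*(-4) = -8 - 12 = -20
uv = -10 - 20*e12


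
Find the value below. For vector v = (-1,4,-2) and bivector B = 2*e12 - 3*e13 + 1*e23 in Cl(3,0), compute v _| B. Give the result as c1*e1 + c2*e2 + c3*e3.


Left contraction v _| B = <vB>_1 (grade-1 part of the geometric product vB).
Using e1_|e12 = e2, e2_|e12 = -e1, e1_|e13 = e3, e3_|e13 = -e1, e2_|e23 = e3, e3_|e23 = -e2:
e1 coeff: -v2*b12 - v3*b13 = -(4)*(2) - (-2)*(-3) = -14
e2 coeff: v1*b12 - v3*b23 = (-1)*(2) - (-2)*(1) = 0
e3 coeff: v1*b13 + v2*b23 = (-1)*(-3) + (4)*(1) = 7
v _| B = -14*e1 + 0*e2 + 7*e3


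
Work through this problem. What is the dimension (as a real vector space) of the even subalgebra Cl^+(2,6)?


Even subalgebra dimension = 2^(n-1)
n = 2 + 6 = 8
2^(8 - 1) = 2^7 = 128
Verification: sum of C(8,k) for even k = 1 + 28 + 70 + 28 + 1 = 128
Result = 128


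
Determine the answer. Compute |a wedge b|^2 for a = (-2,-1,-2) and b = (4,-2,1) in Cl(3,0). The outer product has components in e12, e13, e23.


a wedge b = (a1*b2 - a2*b1)*e12 + (a1*b3 - a3*b1)*e13 + (a2*b3 - a3*b2)*e23
e12 coeff: (-2)*(-2) - (-1)*4 = 4 - (-4) = 8
e13 coeff: (-2)*1 - (-2)*4 = -2 - (-8) = 6
e23 coeff: (-1)*1 - (-2)*(-2) = -1 - 4 = -5
|a wedge b|^2 = 8^2 + 6^2 + (-5)^2
= 64 + 36 + 25
= 125


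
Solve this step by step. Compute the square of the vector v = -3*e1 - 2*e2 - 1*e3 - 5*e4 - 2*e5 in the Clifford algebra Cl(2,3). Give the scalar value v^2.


v^2 = sum of c_i^2 * e_i^2
Positive signature terms (e_i^2 = +1): (-3)^2 + (-2)^2 = 13
Negative signature terms (e_j^2 = -1): (-1)^2 + (-5)^2 + (-2)^2 = 30
v^2 = 13 - 30 = -17


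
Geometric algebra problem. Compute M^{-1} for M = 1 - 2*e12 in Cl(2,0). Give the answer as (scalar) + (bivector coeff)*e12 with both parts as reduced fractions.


M = 1 - 2*e12, where e12^2 = -1.
Since M commutes with its reverse ~M = a - b*e12, M * ~M = a^2 - b^2*e12^2 = a^2 + b^2.
So M^{-1} = ~M / (a^2 + b^2) = (a - b*e12)/(a^2 + b^2).
a^2 + b^2 = 1 + 4 = 5
Scalar part = 1/5 = 1/5
Bivector coeff = 2/5 = 2/5
M^{-1} = 1/5 + 2/5*e12


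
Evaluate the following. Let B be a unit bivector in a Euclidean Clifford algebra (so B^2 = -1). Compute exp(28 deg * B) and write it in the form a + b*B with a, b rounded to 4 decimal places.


For a unit bivector B with B^2 = -1, the exponential series gives
e^(theta*B) = cos(theta) + sin(theta)*B (the GA analogue of Euler's formula).
theta = 28 degrees = 0.488692 rad
cos(28 deg) = 0.8829
sin(28 deg) = 0.4695
exp(theta*B) = 0.8829 + 0.4695*B


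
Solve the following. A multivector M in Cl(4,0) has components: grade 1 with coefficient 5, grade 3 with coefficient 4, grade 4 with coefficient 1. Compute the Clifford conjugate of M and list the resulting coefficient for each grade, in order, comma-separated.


Clifford conjugate sign for grade k: (-1)^(k(k+1)/2)
Grade 1: (-1)^(1*2/2) = (-1)^1 = -1, coeff 5 -> -5
Grade 3: (-1)^(3*4/2) = (-1)^6 = 1, coeff 4 -> 4
Grade 4: (-1)^(4*5/2) = (-1)^10 = 1, coeff 1 -> 1
Conjugated coefficients: -5, 4, 1


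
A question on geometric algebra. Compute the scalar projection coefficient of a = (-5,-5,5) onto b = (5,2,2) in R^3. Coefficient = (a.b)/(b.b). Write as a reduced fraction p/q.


Projection coefficient = (a . b) / (b . b)
a . b = (-5)*5 + (-5)*2 + 5*2
= -25 + (-10) + 10 = -25
b . b = 5^2 + 2^2 + 2^2
= 25 + 4 + 4 = 33
Coefficient = -25/33
In lowest terms: -25/33


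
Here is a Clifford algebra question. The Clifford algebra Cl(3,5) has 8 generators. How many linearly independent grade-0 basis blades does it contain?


Number of grade-k basis blades in Cl(p,q) with n = p + q is C(n, k).
n = 3 + 5 = 8
C(8, 0) = 8! / (0! * 8!)
= 40320 / (1 * 40320)
= 1


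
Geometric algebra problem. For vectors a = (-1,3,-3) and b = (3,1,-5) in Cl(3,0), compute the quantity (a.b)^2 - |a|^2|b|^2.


a . b = (-1)*3 + 3*1 + (-3)*(-5)
= -3 + 3 + 15 = 15
|a|^2 = (-1)^2 + 3^2 + (-3)^2 = 19
|b|^2 = 3^2 + 1^2 + (-5)^2 = 35
(a.b)^2 = 15^2 = 225
|a|^2 * |b|^2 = 19 * 35 = 665
Result = 225 - 665 = -440


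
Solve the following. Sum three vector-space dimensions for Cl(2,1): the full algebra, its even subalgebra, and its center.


n = 2 + 1 = 3
Total dim = 2^3 = 8
Even subalgebra dim = 2^2 = 4
n is odd, so center dim = 2
Sum = 8 + 4 + 2 = 14


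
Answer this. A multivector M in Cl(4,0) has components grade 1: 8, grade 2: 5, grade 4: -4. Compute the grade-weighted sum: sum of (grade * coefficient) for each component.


Grade-weighted sum = sum of grade_k * coefficient_k
1*8 = 8
2*5 = 10
4*(-4) = -16
Total = 8 + 10 + (-16) = 2


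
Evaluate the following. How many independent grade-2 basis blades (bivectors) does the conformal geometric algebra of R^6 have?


The conformal model of R^6 uses Cl(7,1) with m = 6 + 2 = 8 generators.
Number of grade-2 blades = C(m, 2) = C(8, 2)
= 8*7/2 = 28


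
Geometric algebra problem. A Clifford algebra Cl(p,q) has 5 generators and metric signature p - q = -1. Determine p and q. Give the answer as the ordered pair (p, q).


We need p + q = 5 and p - q = -1.
Adding: 2p = 5 + (-1) = 4, so p = 2.
Then q = 5 - 2 = 3.
(p, q) = (2, 3)


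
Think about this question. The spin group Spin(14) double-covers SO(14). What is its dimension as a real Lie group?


Spin(n) double-covers SO(n); both have Lie algebra so(n) of dimension n(n-1)/2.
n = 14
n(n-1) = 14 * 13 = 182
dim Spin(14) = 182/2 = 91


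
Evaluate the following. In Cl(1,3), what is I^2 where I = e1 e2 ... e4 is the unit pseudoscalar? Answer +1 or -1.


The pseudoscalar I = e1...e_n (product of all n generators) of Cl(p,q) satisfies I^2 = (-1)^(q + n(n-1)/2).
p = 1, q = 3, n = p + q = 4
n(n-1)/2 = 4 * 3 / 2 = 6
Exponent = q + n(n-1)/2 = 3 + 6 = 9
I^2 = (-1)^9 = -1


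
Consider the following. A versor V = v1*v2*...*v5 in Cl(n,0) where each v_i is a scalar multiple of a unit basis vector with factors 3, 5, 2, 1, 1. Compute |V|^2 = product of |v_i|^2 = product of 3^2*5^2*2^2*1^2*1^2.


Each vector v_i has |v_i|^2 = s_i^2
Squared scales: 3^2 = 9, 5^2 = 25, 2^2 = 4, 1^2 = 1, 1^2 = 1
|V|^2 = 9 * 25 * 4 * 1 * 1
= 900


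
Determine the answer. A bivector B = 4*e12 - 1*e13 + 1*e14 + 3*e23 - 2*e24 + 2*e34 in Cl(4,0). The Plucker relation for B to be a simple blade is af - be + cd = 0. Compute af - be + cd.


Plucker relation: af - be + cd
a*f = 4*2 = 8
b*e = (-1)*(-2) = 2
c*d = 1*3 = 3
af - be + cd = 8 - 2 + 3
= 9
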